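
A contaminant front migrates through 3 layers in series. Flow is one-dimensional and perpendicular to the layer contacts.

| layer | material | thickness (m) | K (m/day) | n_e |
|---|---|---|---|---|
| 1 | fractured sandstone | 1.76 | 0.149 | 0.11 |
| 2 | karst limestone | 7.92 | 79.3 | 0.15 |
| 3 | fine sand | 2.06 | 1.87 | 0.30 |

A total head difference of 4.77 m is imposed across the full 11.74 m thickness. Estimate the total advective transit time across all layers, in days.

5.46

With flow normal to the layers, continuity requires the same specific discharge q through every layer.
Σ(b_i/K_i) = 1.76/0.149 + 7.92/79.3 + 2.06/1.87 = 13.01 d.
q = Δh / Σ(b_i/K_i) = 4.77 / 13.01 = 0.3665 m/day.
In each layer the seepage velocity is v_i = q/n_i, so the layer transit time is t_i = b_i·n_i / q:
  layer 1 (fractured sandstone): t_1 = 1.76 × 0.11 / 0.3665 = 0.5282 d
  layer 2 (karst limestone): t_2 = 7.92 × 0.15 / 0.3665 = 3.241 d
  layer 3 (fine sand): t_3 = 2.06 × 0.30 / 0.3665 = 1.686 d
Total t = Σ t_i = 5.455 days.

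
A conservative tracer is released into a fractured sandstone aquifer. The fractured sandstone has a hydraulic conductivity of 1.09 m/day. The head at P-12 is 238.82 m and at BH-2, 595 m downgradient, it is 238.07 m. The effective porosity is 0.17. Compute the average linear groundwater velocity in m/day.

0.00808

Hydraulic gradient i = (238.82 − 238.07) / 595 = 0.75 / 595 = 0.001261.
Darcy flux q = K · i = 1.090 × 0.001261 = 0.001374 m/day.
Seepage velocity v = q / n_e = 0.001374 / 0.17 = 0.008082 m/day.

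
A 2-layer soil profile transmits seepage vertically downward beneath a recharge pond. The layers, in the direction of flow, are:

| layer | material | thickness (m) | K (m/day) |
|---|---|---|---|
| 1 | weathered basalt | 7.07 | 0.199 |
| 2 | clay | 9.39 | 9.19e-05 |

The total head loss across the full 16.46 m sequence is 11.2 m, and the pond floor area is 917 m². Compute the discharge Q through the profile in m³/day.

Flow is perpendicular to layering, so the layers act in series and the equivalent K is the thickness-weighted harmonic mean.
Total thickness L = 7.07 + 9.39 = 16.46 m.
Σ(b_i/K_i) = 7.07/0.199 + 9.39/9.19e-05 = 1.022e+05 d.
K_eq = L / Σ(b_i/K_i) = 16.46 / 1.022e+05 = 0.0001610 m/day.
Q = K_eq · A · (Δh/L) = 0.0001610 × 917 × (11.2/16.46) = 0.1005 m³/day.

0.100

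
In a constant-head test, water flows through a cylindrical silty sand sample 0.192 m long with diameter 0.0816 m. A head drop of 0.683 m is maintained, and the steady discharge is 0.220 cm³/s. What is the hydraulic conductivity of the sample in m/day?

Cross-sectional area A = π·(d/2)² = π × (0.0816/2)² = 0.005230 m².
Convert discharge: 0.220 cm³/s = 2.200e-07 m³/s.
Darcy's law rearranged: K = Q·L / (A·Δh) = 2.200e-07 × 0.192 / (0.005230 × 0.683) = 1.183e-05 m/s = 1.022 m/day.

1.02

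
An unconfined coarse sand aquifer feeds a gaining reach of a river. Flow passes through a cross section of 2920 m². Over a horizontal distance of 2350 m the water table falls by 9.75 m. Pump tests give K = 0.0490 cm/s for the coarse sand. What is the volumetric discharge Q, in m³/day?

Convert K: 0.0490 cm/s × 864 = 42.34 m/day.
Hydraulic gradient i = Δh / L = 9.75 / 2350 = 0.004149.
Darcy's law: Q = K · A · i = 42.34 × 2920 × 0.004149 = 512.9 m³/day.

513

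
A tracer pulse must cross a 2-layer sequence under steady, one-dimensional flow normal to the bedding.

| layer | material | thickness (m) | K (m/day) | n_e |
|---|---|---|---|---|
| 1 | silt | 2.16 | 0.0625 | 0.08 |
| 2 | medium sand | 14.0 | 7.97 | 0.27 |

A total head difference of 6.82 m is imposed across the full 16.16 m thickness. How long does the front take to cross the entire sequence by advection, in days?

With flow normal to the layers, continuity requires the same specific discharge q through every layer.
Σ(b_i/K_i) = 2.16/0.0625 + 14.0/7.97 = 36.32 d.
q = Δh / Σ(b_i/K_i) = 6.82 / 36.32 = 0.1878 m/day.
In each layer the seepage velocity is v_i = q/n_i, so the layer transit time is t_i = b_i·n_i / q:
  layer 1 (silt): t_1 = 2.16 × 0.08 / 0.1878 = 0.9202 d
  layer 2 (medium sand): t_2 = 14.0 × 0.27 / 0.1878 = 20.13 d
Total t = Σ t_i = 21.05 days.

21.0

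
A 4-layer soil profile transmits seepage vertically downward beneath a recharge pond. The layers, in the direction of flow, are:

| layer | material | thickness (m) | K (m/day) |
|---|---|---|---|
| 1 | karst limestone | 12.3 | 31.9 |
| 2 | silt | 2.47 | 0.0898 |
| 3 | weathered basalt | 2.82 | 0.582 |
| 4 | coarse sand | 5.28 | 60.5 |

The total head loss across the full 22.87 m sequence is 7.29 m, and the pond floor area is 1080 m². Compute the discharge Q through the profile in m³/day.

240

Flow is perpendicular to layering, so the layers act in series and the equivalent K is the thickness-weighted harmonic mean.
Total thickness L = 12.3 + 2.47 + 2.82 + 5.28 = 22.87 m.
Σ(b_i/K_i) = 12.3/31.9 + 2.47/0.0898 + 2.82/0.582 + 5.28/60.5 = 32.82 d.
K_eq = L / Σ(b_i/K_i) = 22.87 / 32.82 = 0.6968 m/day.
Q = K_eq · A · (Δh/L) = 0.6968 × 1080 × (7.29/22.87) = 239.9 m³/day.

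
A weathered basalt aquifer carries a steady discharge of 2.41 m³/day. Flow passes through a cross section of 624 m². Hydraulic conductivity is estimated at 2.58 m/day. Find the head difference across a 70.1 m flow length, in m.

0.105

From Q = K·A·i, i = Q / (K·A) = 2.41 / (2.580 × 624.0) = 0.001497.
Head loss Δh = i · L = 0.001497 × 70.1 = 0.1049 m.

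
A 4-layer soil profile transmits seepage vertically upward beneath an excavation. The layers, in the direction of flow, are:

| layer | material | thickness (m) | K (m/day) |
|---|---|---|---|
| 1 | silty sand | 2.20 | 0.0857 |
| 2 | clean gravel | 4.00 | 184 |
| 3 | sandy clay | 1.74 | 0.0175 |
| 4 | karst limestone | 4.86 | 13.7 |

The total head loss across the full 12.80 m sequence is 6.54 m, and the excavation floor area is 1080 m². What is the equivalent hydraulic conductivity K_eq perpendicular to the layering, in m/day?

Flow is perpendicular to layering, so the layers act in series and the equivalent K is the thickness-weighted harmonic mean.
Total thickness L = 2.20 + 4.00 + 1.74 + 4.86 = 12.80 m.
Σ(b_i/K_i) = 2.20/0.0857 + 4.00/184 + 1.74/0.0175 + 4.86/13.7 = 125.5 d.
K_eq = L / Σ(b_i/K_i) = 12.80 / 125.5 = 0.1020 m/day.

0.102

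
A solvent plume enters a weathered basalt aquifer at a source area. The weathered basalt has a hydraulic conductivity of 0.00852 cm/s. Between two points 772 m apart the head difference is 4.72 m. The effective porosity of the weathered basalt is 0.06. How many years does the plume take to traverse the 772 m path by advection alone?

Convert K: 0.00852 cm/s × 864 = 7.361 m/day.
Hydraulic gradient i = Δh / L = 4.72 / 772 = 0.006114.
Darcy flux q = K · i = 7.361 × 0.006114 = 0.04501 m/day.
Seepage velocity v = q / n_e = 0.04501 / 0.06 = 0.7501 m/day.
Travel time t = L / v = 772 / 0.7501 = 1029 days = 2.818 years.

2.82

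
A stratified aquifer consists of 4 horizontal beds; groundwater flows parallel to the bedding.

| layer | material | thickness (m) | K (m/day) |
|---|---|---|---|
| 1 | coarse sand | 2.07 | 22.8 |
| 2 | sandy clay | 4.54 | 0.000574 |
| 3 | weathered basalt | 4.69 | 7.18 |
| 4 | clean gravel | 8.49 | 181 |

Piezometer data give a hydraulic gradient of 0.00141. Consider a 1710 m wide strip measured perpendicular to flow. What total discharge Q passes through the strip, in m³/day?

3900

Flow is parallel to layering, so each bed carries its own Darcy discharge and the transmissivities add.
Σ(K_i·b_i) = 22.8×2.07 + 0.000574×4.54 + 7.18×4.69 + 181×8.49 = 1618 m²/day.
Hydraulic gradient i = 0.00141.
Q = Σ(K_i·b_i) · W · i = 1618 × 1710 × 0.001410 = 3900 m³/day.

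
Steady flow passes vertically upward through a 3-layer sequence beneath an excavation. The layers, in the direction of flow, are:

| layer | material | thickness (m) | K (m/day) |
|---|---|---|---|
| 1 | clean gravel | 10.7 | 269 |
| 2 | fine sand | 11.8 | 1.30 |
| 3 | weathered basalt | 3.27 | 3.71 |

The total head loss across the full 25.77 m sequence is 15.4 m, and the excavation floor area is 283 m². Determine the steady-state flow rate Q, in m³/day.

Flow is perpendicular to layering, so the layers act in series and the equivalent K is the thickness-weighted harmonic mean.
Total thickness L = 10.7 + 11.8 + 3.27 = 25.77 m.
Σ(b_i/K_i) = 10.7/269 + 11.8/1.30 + 3.27/3.71 = 9.998 d.
K_eq = L / Σ(b_i/K_i) = 25.77 / 9.998 = 2.577 m/day.
Q = K_eq · A · (Δh/L) = 2.577 × 283 × (15.4/25.77) = 435.9 m³/day.

436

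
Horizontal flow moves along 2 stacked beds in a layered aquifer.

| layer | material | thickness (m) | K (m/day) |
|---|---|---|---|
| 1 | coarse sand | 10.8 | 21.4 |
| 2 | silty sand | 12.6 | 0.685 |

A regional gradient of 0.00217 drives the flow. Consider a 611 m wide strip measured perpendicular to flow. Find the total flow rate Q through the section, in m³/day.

318

Flow is parallel to layering, so each bed carries its own Darcy discharge and the transmissivities add.
Σ(K_i·b_i) = 21.4×10.8 + 0.685×12.6 = 239.8 m²/day.
Hydraulic gradient i = 0.00217.
Q = Σ(K_i·b_i) · W · i = 239.8 × 611 × 0.002170 = 317.9 m³/day.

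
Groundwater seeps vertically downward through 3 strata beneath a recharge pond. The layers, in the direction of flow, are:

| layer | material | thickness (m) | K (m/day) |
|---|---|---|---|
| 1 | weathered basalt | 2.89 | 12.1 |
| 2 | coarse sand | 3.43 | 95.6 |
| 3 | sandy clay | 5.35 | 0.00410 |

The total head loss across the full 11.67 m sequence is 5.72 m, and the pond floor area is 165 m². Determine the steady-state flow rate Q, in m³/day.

0.723

Flow is perpendicular to layering, so the layers act in series and the equivalent K is the thickness-weighted harmonic mean.
Total thickness L = 2.89 + 3.43 + 5.35 = 11.67 m.
Σ(b_i/K_i) = 2.89/12.1 + 3.43/95.6 + 5.35/0.00410 = 1305 d.
K_eq = L / Σ(b_i/K_i) = 11.67 / 1305 = 0.008941 m/day.
Q = K_eq · A · (Δh/L) = 0.008941 × 165 × (5.72/11.67) = 0.7231 m³/day.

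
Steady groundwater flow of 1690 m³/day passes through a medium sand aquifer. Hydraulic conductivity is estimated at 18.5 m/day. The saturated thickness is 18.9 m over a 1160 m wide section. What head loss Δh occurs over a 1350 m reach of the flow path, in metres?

5.63

Cross-sectional area A = 1160 × 18.9 = 21924 m².
From Q = K·A·i, i = Q / (K·A) = 1690 / (18.50 × 21924) = 0.004167.
Head loss Δh = i · L = 0.004167 × 1350 = 5.625 m.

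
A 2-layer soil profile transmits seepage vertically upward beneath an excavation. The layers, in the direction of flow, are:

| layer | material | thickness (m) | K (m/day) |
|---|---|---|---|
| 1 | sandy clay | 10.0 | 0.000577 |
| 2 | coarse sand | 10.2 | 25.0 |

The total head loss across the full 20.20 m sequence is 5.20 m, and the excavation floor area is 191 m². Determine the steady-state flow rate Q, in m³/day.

Flow is perpendicular to layering, so the layers act in series and the equivalent K is the thickness-weighted harmonic mean.
Total thickness L = 10.0 + 10.2 = 20.20 m.
Σ(b_i/K_i) = 10.0/0.000577 + 10.2/25.0 = 17331 d.
K_eq = L / Σ(b_i/K_i) = 20.20 / 17331 = 0.001166 m/day.
Q = K_eq · A · (Δh/L) = 0.001166 × 191 × (5.20/20.20) = 0.05731 m³/day.

0.0573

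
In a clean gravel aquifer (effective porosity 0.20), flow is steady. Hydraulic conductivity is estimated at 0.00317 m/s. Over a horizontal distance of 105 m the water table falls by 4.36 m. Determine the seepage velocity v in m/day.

Convert K: 0.00317 m/s × 86400 = 273.9 m/day.
Hydraulic gradient i = Δh / L = 4.36 / 105 = 0.04152.
Darcy flux q = K · i = 273.9 × 0.04152 = 11.37 m/day.
Seepage velocity v = q / n_e = 11.37 / 0.20 = 56.86 m/day.

56.9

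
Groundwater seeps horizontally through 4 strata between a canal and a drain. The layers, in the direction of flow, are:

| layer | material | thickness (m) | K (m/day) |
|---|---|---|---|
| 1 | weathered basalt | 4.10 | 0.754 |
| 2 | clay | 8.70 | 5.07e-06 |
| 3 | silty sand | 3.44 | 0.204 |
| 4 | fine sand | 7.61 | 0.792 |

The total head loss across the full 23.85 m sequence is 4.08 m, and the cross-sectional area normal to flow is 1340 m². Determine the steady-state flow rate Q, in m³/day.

Flow is perpendicular to layering, so the layers act in series and the equivalent K is the thickness-weighted harmonic mean.
Total thickness L = 4.10 + 8.70 + 3.44 + 7.61 = 23.85 m.
Σ(b_i/K_i) = 4.10/0.754 + 8.70/5.07e-06 + 3.44/0.204 + 7.61/0.792 = 1.716e+06 d.
K_eq = L / Σ(b_i/K_i) = 23.85 / 1.716e+06 = 1.390e-05 m/day.
Q = K_eq · A · (Δh/L) = 1.390e-05 × 1340 × (4.08/23.85) = 0.003186 m³/day.

0.00319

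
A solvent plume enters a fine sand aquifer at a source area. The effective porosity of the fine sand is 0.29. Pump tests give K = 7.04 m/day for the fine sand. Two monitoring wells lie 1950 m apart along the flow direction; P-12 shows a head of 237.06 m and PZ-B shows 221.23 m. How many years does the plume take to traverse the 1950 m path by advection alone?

27.1

Hydraulic gradient i = (237.06 − 221.23) / 1950 = 15.83 / 1950 = 0.008118.
Darcy flux q = K · i = 7.040 × 0.008118 = 0.05715 m/day.
Seepage velocity v = q / n_e = 0.05715 / 0.29 = 0.1971 m/day.
Travel time t = L / v = 1950 / 0.1971 = 9895 days = 27.09 years.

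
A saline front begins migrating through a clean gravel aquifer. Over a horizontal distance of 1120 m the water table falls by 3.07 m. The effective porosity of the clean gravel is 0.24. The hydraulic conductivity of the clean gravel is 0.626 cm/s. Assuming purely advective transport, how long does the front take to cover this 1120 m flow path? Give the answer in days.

181

Convert K: 0.626 cm/s × 864 = 540.9 m/day.
Hydraulic gradient i = Δh / L = 3.07 / 1120 = 0.002741.
Darcy flux q = K · i = 540.9 × 0.002741 = 1.483 m/day.
Seepage velocity v = q / n_e = 1.483 / 0.24 = 6.177 m/day.
Travel time t = L / v = 1120 / 6.177 = 181.3 days.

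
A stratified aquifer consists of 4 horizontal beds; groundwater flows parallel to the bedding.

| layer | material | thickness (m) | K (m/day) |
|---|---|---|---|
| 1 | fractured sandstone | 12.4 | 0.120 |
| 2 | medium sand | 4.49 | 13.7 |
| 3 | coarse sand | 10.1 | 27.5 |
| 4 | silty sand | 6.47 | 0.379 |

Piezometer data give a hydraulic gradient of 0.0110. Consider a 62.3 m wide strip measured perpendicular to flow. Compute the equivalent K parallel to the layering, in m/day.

Flow is parallel to layering, so each bed carries its own Darcy discharge and the transmissivities add.
Σ(K_i·b_i) = 0.120×12.4 + 13.7×4.49 + 27.5×10.1 + 0.379×6.47 = 343.2 m²/day.
Total thickness b = 33.46 m, so K_eq = Σ(K_i·b_i)/b = 10.26 m/day.

10.3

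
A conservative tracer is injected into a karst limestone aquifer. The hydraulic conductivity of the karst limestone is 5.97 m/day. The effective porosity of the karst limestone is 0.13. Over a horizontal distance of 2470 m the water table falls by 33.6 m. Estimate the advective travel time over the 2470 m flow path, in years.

10.8

Hydraulic gradient i = Δh / L = 33.6 / 2470 = 0.01360.
Darcy flux q = K · i = 5.970 × 0.01360 = 0.08121 m/day.
Seepage velocity v = q / n_e = 0.08121 / 0.13 = 0.6247 m/day.
Travel time t = L / v = 2470 / 0.6247 = 3954 days = 10.83 years.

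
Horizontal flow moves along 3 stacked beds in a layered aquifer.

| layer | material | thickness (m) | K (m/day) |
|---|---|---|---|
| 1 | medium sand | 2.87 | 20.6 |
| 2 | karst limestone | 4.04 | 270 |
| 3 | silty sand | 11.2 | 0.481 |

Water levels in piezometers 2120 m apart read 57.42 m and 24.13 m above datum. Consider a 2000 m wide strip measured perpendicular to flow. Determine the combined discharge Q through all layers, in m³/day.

36300

Flow is parallel to layering, so each bed carries its own Darcy discharge and the transmissivities add.
Σ(K_i·b_i) = 20.6×2.87 + 270×4.04 + 0.481×11.2 = 1155 m²/day.
Hydraulic gradient i = (57.42 − 24.13) / 2120 = 33.29 / 2120 = 0.01570.
Q = Σ(K_i·b_i) · W · i = 1155 × 2000 × 0.01570 = 36283 m³/day.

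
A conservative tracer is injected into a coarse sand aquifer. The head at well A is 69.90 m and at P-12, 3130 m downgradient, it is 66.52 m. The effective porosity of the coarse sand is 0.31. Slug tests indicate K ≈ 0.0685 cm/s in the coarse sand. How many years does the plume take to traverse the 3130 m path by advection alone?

41.6

Convert K: 0.0685 cm/s × 864 = 59.18 m/day.
Hydraulic gradient i = (69.90 − 66.52) / 3130 = 3.38 / 3130 = 0.001080.
Darcy flux q = K · i = 59.18 × 0.001080 = 0.06391 m/day.
Seepage velocity v = q / n_e = 0.06391 / 0.31 = 0.2062 m/day.
Travel time t = L / v = 3130 / 0.2062 = 15182 days = 41.57 years.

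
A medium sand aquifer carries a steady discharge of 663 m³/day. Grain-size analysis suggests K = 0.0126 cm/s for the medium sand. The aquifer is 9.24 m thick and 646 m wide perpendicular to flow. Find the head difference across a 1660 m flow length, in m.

16.9

Convert K: 0.0126 cm/s × 864 = 10.89 m/day.
Cross-sectional area A = 646 × 9.24 = 5969 m².
From Q = K·A·i, i = Q / (K·A) = 663 / (10.89 × 5969) = 0.01020.
Head loss Δh = i · L = 0.01020 × 1660 = 16.94 m.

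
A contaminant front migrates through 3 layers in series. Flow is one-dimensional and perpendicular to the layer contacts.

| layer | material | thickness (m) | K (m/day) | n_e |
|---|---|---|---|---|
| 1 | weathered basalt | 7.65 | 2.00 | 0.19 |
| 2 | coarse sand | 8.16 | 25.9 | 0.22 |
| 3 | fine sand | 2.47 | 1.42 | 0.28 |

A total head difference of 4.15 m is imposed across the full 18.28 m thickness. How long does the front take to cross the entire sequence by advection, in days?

With flow normal to the layers, continuity requires the same specific discharge q through every layer.
Σ(b_i/K_i) = 7.65/2.00 + 8.16/25.9 + 2.47/1.42 = 5.879 d.
q = Δh / Σ(b_i/K_i) = 4.15 / 5.879 = 0.7058 m/day.
In each layer the seepage velocity is v_i = q/n_i, so the layer transit time is t_i = b_i·n_i / q:
  layer 1 (weathered basalt): t_1 = 7.65 × 0.19 / 0.7058 = 2.059 d
  layer 2 (coarse sand): t_2 = 8.16 × 0.22 / 0.7058 = 2.543 d
  layer 3 (fine sand): t_3 = 2.47 × 0.28 / 0.7058 = 0.9798 d
Total t = Σ t_i = 5.582 days.

5.58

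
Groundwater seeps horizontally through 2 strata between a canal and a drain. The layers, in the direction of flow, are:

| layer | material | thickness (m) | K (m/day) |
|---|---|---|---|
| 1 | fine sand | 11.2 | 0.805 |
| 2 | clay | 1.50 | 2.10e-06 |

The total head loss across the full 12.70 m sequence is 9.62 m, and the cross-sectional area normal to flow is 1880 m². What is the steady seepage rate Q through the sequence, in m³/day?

Flow is perpendicular to layering, so the layers act in series and the equivalent K is the thickness-weighted harmonic mean.
Total thickness L = 11.2 + 1.50 = 12.70 m.
Σ(b_i/K_i) = 11.2/0.805 + 1.50/2.10e-06 = 7.143e+05 d.
K_eq = L / Σ(b_i/K_i) = 12.70 / 7.143e+05 = 1.778e-05 m/day.
Q = K_eq · A · (Δh/L) = 1.778e-05 × 1880 × (9.62/12.70) = 0.02532 m³/day.

0.0253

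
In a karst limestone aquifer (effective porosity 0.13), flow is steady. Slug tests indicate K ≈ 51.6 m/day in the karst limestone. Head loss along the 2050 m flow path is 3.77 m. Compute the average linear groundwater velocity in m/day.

0.730

Hydraulic gradient i = Δh / L = 3.77 / 2050 = 0.001839.
Darcy flux q = K · i = 51.60 × 0.001839 = 0.09489 m/day.
Seepage velocity v = q / n_e = 0.09489 / 0.13 = 0.7300 m/day.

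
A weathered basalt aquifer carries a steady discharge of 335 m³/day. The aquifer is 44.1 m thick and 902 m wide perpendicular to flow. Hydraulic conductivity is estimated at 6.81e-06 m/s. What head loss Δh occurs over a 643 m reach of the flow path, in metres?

9.20

Convert K: 6.81e-06 m/s × 86400 = 0.5884 m/day.
Cross-sectional area A = 902 × 44.1 = 39778 m².
From Q = K·A·i, i = Q / (K·A) = 335 / (0.5884 × 39778) = 0.01431.
Head loss Δh = i · L = 0.01431 × 643 = 9.203 m.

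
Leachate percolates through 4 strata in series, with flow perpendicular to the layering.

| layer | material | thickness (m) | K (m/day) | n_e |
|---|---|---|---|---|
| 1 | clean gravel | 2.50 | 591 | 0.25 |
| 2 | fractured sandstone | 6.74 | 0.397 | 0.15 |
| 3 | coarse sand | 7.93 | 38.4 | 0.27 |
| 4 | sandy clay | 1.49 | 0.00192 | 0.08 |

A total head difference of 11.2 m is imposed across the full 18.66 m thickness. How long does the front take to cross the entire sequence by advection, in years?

With flow normal to the layers, continuity requires the same specific discharge q through every layer.
Σ(b_i/K_i) = 2.50/591 + 6.74/0.397 + 7.93/38.4 + 1.49/0.00192 = 793.2 d.
q = Δh / Σ(b_i/K_i) = 11.2 / 793.2 = 0.01412 m/day.
In each layer the seepage velocity is v_i = q/n_i, so the layer transit time is t_i = b_i·n_i / q:
  layer 1 (clean gravel): t_1 = 2.50 × 0.25 / 0.01412 = 44.27 d
  layer 2 (fractured sandstone): t_2 = 6.74 × 0.15 / 0.01412 = 71.60 d
  layer 3 (coarse sand): t_3 = 7.93 × 0.27 / 0.01412 = 151.6 d
  layer 4 (sandy clay): t_4 = 1.49 × 0.08 / 0.01412 = 8.442 d
Total t = Σ t_i = 276.0 days = 0.7555 years.

0.756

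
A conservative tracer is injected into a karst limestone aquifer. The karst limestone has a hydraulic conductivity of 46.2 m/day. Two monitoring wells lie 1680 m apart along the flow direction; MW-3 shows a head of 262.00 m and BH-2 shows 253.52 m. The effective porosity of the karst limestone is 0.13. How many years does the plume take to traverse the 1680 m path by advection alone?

2.56

Hydraulic gradient i = (262.00 − 253.52) / 1680 = 8.48 / 1680 = 0.005048.
Darcy flux q = K · i = 46.20 × 0.005048 = 0.2332 m/day.
Seepage velocity v = q / n_e = 0.2332 / 0.13 = 1.794 m/day.
Travel time t = L / v = 1680 / 1.794 = 936.5 days = 2.564 years.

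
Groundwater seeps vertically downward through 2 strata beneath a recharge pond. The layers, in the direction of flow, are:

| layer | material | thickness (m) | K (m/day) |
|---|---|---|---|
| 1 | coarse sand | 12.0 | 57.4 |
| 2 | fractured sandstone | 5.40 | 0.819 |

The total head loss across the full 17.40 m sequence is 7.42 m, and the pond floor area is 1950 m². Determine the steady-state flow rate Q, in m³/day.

Flow is perpendicular to layering, so the layers act in series and the equivalent K is the thickness-weighted harmonic mean.
Total thickness L = 12.0 + 5.40 = 17.40 m.
Σ(b_i/K_i) = 12.0/57.4 + 5.40/0.819 = 6.802 d.
K_eq = L / Σ(b_i/K_i) = 17.40 / 6.802 = 2.558 m/day.
Q = K_eq · A · (Δh/L) = 2.558 × 1950 × (7.42/17.40) = 2127 m³/day.

2130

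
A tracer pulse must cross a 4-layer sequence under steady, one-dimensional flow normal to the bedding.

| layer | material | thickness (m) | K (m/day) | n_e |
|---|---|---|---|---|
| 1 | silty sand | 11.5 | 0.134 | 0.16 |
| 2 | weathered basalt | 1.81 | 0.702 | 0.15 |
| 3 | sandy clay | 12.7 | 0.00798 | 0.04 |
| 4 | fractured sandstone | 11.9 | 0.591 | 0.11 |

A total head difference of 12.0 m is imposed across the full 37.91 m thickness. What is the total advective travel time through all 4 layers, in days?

With flow normal to the layers, continuity requires the same specific discharge q through every layer.
Σ(b_i/K_i) = 11.5/0.134 + 1.81/0.702 + 12.7/0.00798 + 11.9/0.591 = 1700 d.
q = Δh / Σ(b_i/K_i) = 12.0 / 1700 = 0.007059 m/day.
In each layer the seepage velocity is v_i = q/n_i, so the layer transit time is t_i = b_i·n_i / q:
  layer 1 (silty sand): t_1 = 11.5 × 0.16 / 0.007059 = 260.7 d
  layer 2 (weathered basalt): t_2 = 1.81 × 0.15 / 0.007059 = 38.46 d
  layer 3 (sandy clay): t_3 = 12.7 × 0.04 / 0.007059 = 71.97 d
  layer 4 (fractured sandstone): t_4 = 11.9 × 0.11 / 0.007059 = 185.4 d
Total t = Σ t_i = 556.5 days.

557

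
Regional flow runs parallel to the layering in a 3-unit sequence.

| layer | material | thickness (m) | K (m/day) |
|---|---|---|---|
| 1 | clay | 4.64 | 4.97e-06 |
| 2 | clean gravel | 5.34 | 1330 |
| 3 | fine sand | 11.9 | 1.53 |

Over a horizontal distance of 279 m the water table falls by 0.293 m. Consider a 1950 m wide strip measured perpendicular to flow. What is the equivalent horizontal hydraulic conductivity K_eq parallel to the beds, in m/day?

325

Flow is parallel to layering, so each bed carries its own Darcy discharge and the transmissivities add.
Σ(K_i·b_i) = 4.97e-06×4.64 + 1330×5.34 + 1.53×11.9 = 7120 m²/day.
Total thickness b = 21.88 m, so K_eq = Σ(K_i·b_i)/b = 325.4 m/day.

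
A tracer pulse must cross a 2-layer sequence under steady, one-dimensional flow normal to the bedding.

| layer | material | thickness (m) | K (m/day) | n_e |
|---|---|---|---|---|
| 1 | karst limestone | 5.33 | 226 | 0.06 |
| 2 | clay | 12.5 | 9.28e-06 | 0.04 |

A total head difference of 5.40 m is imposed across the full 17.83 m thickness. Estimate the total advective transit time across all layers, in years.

With flow normal to the layers, continuity requires the same specific discharge q through every layer.
Σ(b_i/K_i) = 5.33/226 + 12.5/9.28e-06 = 1.347e+06 d.
q = Δh / Σ(b_i/K_i) = 5.40 / 1.347e+06 = 4.009e-06 m/day.
In each layer the seepage velocity is v_i = q/n_i, so the layer transit time is t_i = b_i·n_i / q:
  layer 1 (karst limestone): t_1 = 5.33 × 0.06 / 4.009e-06 = 79771 d
  layer 2 (clay): t_2 = 12.5 × 0.04 / 4.009e-06 = 1.247e+05 d
Total t = Σ t_i = 2.045e+05 days = 559.9 years.

560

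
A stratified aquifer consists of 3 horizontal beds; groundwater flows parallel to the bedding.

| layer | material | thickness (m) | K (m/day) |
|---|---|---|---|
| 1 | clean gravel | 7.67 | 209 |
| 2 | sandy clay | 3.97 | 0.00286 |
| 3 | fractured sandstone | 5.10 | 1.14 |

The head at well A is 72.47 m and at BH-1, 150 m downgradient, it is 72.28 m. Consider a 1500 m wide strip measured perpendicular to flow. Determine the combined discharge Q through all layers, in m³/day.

Flow is parallel to layering, so each bed carries its own Darcy discharge and the transmissivities add.
Σ(K_i·b_i) = 209×7.67 + 0.00286×3.97 + 1.14×5.10 = 1609 m²/day.
Hydraulic gradient i = (72.47 − 72.28) / 150 = 0.19 / 150 = 0.001267.
Q = Σ(K_i·b_i) · W · i = 1609 × 1500 × 0.001267 = 3057 m³/day.

3060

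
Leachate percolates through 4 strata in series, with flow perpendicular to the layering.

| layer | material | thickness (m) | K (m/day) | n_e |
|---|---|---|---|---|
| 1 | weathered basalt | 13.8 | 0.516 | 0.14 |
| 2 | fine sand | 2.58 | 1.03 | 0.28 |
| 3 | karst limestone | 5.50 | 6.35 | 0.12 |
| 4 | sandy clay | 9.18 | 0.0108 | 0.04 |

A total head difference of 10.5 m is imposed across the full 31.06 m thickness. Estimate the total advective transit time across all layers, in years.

With flow normal to the layers, continuity requires the same specific discharge q through every layer.
Σ(b_i/K_i) = 13.8/0.516 + 2.58/1.03 + 5.50/6.35 + 9.18/0.0108 = 880.1 d.
q = Δh / Σ(b_i/K_i) = 10.5 / 880.1 = 0.01193 m/day.
In each layer the seepage velocity is v_i = q/n_i, so the layer transit time is t_i = b_i·n_i / q:
  layer 1 (weathered basalt): t_1 = 13.8 × 0.14 / 0.01193 = 161.9 d
  layer 2 (fine sand): t_2 = 2.58 × 0.28 / 0.01193 = 60.55 d
  layer 3 (karst limestone): t_3 = 5.50 × 0.12 / 0.01193 = 55.32 d
  layer 4 (sandy clay): t_4 = 9.18 × 0.04 / 0.01193 = 30.78 d
Total t = Σ t_i = 308.6 days = 0.8449 years.

0.845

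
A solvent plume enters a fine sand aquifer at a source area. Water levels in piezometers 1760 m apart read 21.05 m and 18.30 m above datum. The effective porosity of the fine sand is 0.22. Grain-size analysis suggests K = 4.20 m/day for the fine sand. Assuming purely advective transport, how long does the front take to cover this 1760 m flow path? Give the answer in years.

162

Hydraulic gradient i = (21.05 − 18.30) / 1760 = 2.75 / 1760 = 0.001563.
Darcy flux q = K · i = 4.200 × 0.001563 = 0.006563 m/day.
Seepage velocity v = q / n_e = 0.006563 / 0.22 = 0.02983 m/day.
Travel time t = L / v = 1760 / 0.02983 = 59002 days = 161.5 years.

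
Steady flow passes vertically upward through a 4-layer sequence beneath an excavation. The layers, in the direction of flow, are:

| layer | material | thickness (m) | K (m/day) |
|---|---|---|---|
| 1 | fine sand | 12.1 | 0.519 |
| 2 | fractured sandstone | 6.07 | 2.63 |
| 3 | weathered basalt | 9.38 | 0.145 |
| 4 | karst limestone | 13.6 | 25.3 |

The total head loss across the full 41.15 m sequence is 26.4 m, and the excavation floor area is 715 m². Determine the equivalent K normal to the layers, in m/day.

0.453

Flow is perpendicular to layering, so the layers act in series and the equivalent K is the thickness-weighted harmonic mean.
Total thickness L = 12.1 + 6.07 + 9.38 + 13.6 = 41.15 m.
Σ(b_i/K_i) = 12.1/0.519 + 6.07/2.63 + 9.38/0.145 + 13.6/25.3 = 90.85 d.
K_eq = L / Σ(b_i/K_i) = 41.15 / 90.85 = 0.4529 m/day.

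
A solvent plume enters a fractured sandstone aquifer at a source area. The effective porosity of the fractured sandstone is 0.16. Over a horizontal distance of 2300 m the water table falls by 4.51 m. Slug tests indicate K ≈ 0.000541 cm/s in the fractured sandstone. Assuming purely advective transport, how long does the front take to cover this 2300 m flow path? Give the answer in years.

1100

Convert K: 0.000541 cm/s × 864 = 0.4674 m/day.
Hydraulic gradient i = Δh / L = 4.51 / 2300 = 0.001961.
Darcy flux q = K · i = 0.4674 × 0.001961 = 0.0009166 m/day.
Seepage velocity v = q / n_e = 0.0009166 / 0.16 = 0.005728 m/day.
Travel time t = L / v = 2300 / 0.005728 = 4.015e+05 days = 1099 years.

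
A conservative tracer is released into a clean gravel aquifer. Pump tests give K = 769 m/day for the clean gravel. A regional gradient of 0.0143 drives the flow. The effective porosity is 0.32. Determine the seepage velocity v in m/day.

34.4

Hydraulic gradient i = 0.0143.
Darcy flux q = K · i = 769.0 × 0.01430 = 11.00 m/day.
Seepage velocity v = q / n_e = 11.00 / 0.32 = 34.36 m/day.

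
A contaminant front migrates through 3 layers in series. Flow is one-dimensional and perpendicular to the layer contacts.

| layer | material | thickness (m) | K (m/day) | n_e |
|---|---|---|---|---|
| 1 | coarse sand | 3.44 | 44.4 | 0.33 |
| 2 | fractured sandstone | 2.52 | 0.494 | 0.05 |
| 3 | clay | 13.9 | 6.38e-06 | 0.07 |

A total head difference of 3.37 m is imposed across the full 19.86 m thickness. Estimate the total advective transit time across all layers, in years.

With flow normal to the layers, continuity requires the same specific discharge q through every layer.
Σ(b_i/K_i) = 3.44/44.4 + 2.52/0.494 + 13.9/6.38e-06 = 2.179e+06 d.
q = Δh / Σ(b_i/K_i) = 3.37 / 2.179e+06 = 1.547e-06 m/day.
In each layer the seepage velocity is v_i = q/n_i, so the layer transit time is t_i = b_i·n_i / q:
  layer 1 (coarse sand): t_1 = 3.44 × 0.33 / 1.547e-06 = 7.339e+05 d
  layer 2 (fractured sandstone): t_2 = 2.52 × 0.05 / 1.547e-06 = 81458 d
  layer 3 (clay): t_3 = 13.9 × 0.07 / 1.547e-06 = 6.290e+05 d
Total t = Σ t_i = 1.444e+06 days = 3955 years.

3950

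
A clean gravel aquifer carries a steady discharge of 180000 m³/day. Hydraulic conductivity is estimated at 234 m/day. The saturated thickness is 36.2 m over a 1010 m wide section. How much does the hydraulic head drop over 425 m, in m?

Cross-sectional area A = 1010 × 36.2 = 36562 m².
From Q = K·A·i, i = Q / (K·A) = 180000 / (234.0 × 36562) = 0.02104.
Head loss Δh = i · L = 0.02104 × 425 = 8.942 m.

8.94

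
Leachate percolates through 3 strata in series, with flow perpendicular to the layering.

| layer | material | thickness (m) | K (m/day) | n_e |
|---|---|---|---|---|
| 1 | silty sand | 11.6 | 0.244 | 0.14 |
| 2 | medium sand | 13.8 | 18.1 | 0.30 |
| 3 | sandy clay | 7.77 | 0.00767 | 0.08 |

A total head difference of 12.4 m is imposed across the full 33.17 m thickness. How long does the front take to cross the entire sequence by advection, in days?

With flow normal to the layers, continuity requires the same specific discharge q through every layer.
Σ(b_i/K_i) = 11.6/0.244 + 13.8/18.1 + 7.77/0.00767 = 1061 d.
q = Δh / Σ(b_i/K_i) = 12.4 / 1061 = 0.01168 m/day.
In each layer the seepage velocity is v_i = q/n_i, so the layer transit time is t_i = b_i·n_i / q:
  layer 1 (silty sand): t_1 = 11.6 × 0.14 / 0.01168 = 139.0 d
  layer 2 (medium sand): t_2 = 13.8 × 0.30 / 0.01168 = 354.4 d
  layer 3 (sandy clay): t_3 = 7.77 × 0.08 / 0.01168 = 53.20 d
Total t = Σ t_i = 546.6 days.

547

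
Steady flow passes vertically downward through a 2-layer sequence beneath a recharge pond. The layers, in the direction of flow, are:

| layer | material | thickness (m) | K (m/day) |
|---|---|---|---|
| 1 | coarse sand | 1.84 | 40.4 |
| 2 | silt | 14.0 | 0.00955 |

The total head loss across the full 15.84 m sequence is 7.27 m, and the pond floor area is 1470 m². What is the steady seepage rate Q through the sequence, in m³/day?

Flow is perpendicular to layering, so the layers act in series and the equivalent K is the thickness-weighted harmonic mean.
Total thickness L = 1.84 + 14.0 = 15.84 m.
Σ(b_i/K_i) = 1.84/40.4 + 14.0/0.00955 = 1466 d.
K_eq = L / Σ(b_i/K_i) = 15.84 / 1466 = 0.01080 m/day.
Q = K_eq · A · (Δh/L) = 0.01080 × 1470 × (7.27/15.84) = 7.290 m³/day.

7.29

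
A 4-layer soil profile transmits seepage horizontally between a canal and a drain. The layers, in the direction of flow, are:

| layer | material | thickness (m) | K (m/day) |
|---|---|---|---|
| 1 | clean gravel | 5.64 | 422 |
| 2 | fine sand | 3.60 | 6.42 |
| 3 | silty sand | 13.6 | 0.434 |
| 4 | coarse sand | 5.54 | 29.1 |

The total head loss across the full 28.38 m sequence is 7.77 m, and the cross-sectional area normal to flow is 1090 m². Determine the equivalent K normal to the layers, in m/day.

0.884

Flow is perpendicular to layering, so the layers act in series and the equivalent K is the thickness-weighted harmonic mean.
Total thickness L = 5.64 + 3.60 + 13.6 + 5.54 = 28.38 m.
Σ(b_i/K_i) = 5.64/422 + 3.60/6.42 + 13.6/0.434 + 5.54/29.1 = 32.10 d.
K_eq = L / Σ(b_i/K_i) = 28.38 / 32.10 = 0.8841 m/day.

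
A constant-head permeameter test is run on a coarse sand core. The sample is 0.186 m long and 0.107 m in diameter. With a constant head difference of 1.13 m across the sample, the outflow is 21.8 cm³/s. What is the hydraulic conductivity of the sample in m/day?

34.5

Cross-sectional area A = π·(d/2)² = π × (0.107/2)² = 0.008992 m².
Convert discharge: 21.8 cm³/s = 2.180e-05 m³/s.
Darcy's law rearranged: K = Q·L / (A·Δh) = 2.180e-05 × 0.186 / (0.008992 × 1.13) = 0.0003991 m/s = 34.48 m/day.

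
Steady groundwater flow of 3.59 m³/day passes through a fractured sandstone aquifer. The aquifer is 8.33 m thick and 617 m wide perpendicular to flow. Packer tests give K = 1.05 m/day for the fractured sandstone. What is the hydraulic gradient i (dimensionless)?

0.000665

Cross-sectional area A = 617 × 8.33 = 5140 m².
From Q = K·A·i, i = Q / (K·A) = 3.59 / (1.050 × 5140) = 0.0006652.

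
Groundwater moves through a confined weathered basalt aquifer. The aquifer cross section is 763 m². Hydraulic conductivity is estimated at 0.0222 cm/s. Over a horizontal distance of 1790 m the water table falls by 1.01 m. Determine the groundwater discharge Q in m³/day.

8.26

Convert K: 0.0222 cm/s × 864 = 19.18 m/day.
Hydraulic gradient i = Δh / L = 1.01 / 1790 = 0.0005642.
Darcy's law: Q = K · A · i = 19.18 × 763.0 × 0.0005642 = 8.258 m³/day.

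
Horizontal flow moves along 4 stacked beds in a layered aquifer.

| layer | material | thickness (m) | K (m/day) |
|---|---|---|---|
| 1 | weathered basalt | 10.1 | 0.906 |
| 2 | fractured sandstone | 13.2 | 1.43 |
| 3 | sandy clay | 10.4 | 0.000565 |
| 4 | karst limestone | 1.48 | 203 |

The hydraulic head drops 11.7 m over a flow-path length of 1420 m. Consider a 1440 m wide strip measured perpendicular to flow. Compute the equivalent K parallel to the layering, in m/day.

9.34

Flow is parallel to layering, so each bed carries its own Darcy discharge and the transmissivities add.
Σ(K_i·b_i) = 0.906×10.1 + 1.43×13.2 + 0.000565×10.4 + 203×1.48 = 328.5 m²/day.
Total thickness b = 35.18 m, so K_eq = Σ(K_i·b_i)/b = 9.337 m/day.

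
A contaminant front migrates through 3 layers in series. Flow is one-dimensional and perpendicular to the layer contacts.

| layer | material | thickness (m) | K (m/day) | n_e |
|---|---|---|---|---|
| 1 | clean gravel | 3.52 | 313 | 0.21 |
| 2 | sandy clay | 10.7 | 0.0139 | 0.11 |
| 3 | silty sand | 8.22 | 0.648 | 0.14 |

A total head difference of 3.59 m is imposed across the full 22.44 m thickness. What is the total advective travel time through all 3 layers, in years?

1.83

With flow normal to the layers, continuity requires the same specific discharge q through every layer.
Σ(b_i/K_i) = 3.52/313 + 10.7/0.0139 + 8.22/0.648 = 782.5 d.
q = Δh / Σ(b_i/K_i) = 3.59 / 782.5 = 0.004588 m/day.
In each layer the seepage velocity is v_i = q/n_i, so the layer transit time is t_i = b_i·n_i / q:
  layer 1 (clean gravel): t_1 = 3.52 × 0.21 / 0.004588 = 161.1 d
  layer 2 (sandy clay): t_2 = 10.7 × 0.11 / 0.004588 = 256.5 d
  layer 3 (silty sand): t_3 = 8.22 × 0.14 / 0.004588 = 250.8 d
Total t = Σ t_i = 668.5 days = 1.830 years.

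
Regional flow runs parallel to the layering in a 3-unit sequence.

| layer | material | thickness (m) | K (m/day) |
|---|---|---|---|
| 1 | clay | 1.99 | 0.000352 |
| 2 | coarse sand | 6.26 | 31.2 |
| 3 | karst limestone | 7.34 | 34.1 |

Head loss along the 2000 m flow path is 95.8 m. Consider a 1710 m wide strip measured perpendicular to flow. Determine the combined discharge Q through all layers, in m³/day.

Flow is parallel to layering, so each bed carries its own Darcy discharge and the transmissivities add.
Σ(K_i·b_i) = 0.000352×1.99 + 31.2×6.26 + 34.1×7.34 = 445.6 m²/day.
Hydraulic gradient i = Δh / L = 95.8 / 2000 = 0.04790.
Q = Σ(K_i·b_i) · W · i = 445.6 × 1710 × 0.04790 = 36499 m³/day.

36500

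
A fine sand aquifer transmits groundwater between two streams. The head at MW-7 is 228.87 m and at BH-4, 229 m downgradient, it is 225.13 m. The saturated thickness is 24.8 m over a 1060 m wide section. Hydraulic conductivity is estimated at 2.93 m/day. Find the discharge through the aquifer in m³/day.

Cross-sectional area A = 1060 × 24.8 = 26288 m².
Hydraulic gradient i = (228.87 − 225.13) / 229 = 3.74 / 229 = 0.01633.
Darcy's law: Q = K · A · i = 2.930 × 26288 × 0.01633 = 1258 m³/day.

1260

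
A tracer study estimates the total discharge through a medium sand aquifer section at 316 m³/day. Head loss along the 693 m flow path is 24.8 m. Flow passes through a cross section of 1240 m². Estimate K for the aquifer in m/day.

7.12

Hydraulic gradient i = Δh / L = 24.8 / 693 = 0.03579.
From Q = K·A·i, K = Q / (A·i) = 316 / (1240 × 0.03579) = 7.121 m/day.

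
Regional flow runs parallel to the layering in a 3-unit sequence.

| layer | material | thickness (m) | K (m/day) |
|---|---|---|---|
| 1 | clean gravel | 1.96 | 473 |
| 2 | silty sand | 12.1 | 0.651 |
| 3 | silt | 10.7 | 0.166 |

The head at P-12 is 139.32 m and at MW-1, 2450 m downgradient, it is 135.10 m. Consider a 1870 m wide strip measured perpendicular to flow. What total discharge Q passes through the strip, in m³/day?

Flow is parallel to layering, so each bed carries its own Darcy discharge and the transmissivities add.
Σ(K_i·b_i) = 473×1.96 + 0.651×12.1 + 0.166×10.7 = 936.7 m²/day.
Hydraulic gradient i = (139.32 − 135.10) / 2450 = 4.22 / 2450 = 0.001722.
Q = Σ(K_i·b_i) · W · i = 936.7 × 1870 × 0.001722 = 3017 m³/day.

3020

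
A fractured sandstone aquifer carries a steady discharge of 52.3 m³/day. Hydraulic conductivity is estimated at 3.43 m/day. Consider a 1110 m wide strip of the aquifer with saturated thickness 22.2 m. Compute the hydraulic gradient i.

Cross-sectional area A = 1110 × 22.2 = 24642 m².
From Q = K·A·i, i = Q / (K·A) = 52.3 / (3.430 × 24642) = 0.0006188.

0.000619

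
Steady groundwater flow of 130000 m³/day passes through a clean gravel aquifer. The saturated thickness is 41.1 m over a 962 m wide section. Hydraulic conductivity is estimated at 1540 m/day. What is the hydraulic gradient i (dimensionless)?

0.00214

Cross-sectional area A = 962 × 41.1 = 39538 m².
From Q = K·A·i, i = Q / (K·A) = 130000 / (1540 × 39538) = 0.002135.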